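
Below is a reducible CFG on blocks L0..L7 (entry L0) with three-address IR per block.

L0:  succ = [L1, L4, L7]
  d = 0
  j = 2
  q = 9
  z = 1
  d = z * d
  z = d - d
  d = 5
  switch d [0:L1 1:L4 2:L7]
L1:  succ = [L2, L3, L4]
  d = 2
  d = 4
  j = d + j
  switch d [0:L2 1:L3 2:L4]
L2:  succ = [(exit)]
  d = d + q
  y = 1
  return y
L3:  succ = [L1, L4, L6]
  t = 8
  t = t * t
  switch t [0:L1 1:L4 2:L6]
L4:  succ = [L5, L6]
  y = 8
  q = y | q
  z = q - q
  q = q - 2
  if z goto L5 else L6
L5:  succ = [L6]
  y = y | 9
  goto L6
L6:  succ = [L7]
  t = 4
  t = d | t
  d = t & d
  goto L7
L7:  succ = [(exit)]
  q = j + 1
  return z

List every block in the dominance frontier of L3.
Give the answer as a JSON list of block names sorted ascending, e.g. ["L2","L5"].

Answer: ["L1", "L4", "L6"]

Derivation:
idom tree: L1←L0 L2←L1 L3←L1 L4←L0 L5←L4 L6←L0 L7←L0
Dom∩ at merges:
  L1: preds {L0,L3}: {L0} ∩ {L0,L1,L3} = {L0}; idom=L0
  L4: preds {L0,L1,L3}: {L0} ∩ {L0,L1} ∩ {L0,L1,L3} = {L0}; idom=L0
  L6: preds {L3,L4,L5}: {L0,L1,L3} ∩ {L0,L4} ∩ {L0,L4,L5} = {L0}; idom=L0
  L7: preds {L0,L6}: {L0} ∩ {L0,L6} = {L0}; idom=L0

DF walk-up:
  L1←L0: walk · to L0
  L1←L3: walk L3→L1 to L0
  L4←L0: walk · to L0
  L4←L1: walk L1 to L0
  L4←L3: walk L3→L1 to L0
  L6←L3: walk L3→L1 to L0
  L6←L4: walk L4 to L0
  L6←L5: walk L5→L4 to L0
  L7←L0: walk · to L0
  L7←L6: walk L6 to L0
  L0 → ∅
  L1 → {L1,L4,L6}
  L2 → ∅
  L3 → {L1,L4,L6}
  L4 → {L6}
  L5 → {L6}
  L6 → {L7}
  L7 → ∅

DF(L3) = ["L1", "L4", "L6"]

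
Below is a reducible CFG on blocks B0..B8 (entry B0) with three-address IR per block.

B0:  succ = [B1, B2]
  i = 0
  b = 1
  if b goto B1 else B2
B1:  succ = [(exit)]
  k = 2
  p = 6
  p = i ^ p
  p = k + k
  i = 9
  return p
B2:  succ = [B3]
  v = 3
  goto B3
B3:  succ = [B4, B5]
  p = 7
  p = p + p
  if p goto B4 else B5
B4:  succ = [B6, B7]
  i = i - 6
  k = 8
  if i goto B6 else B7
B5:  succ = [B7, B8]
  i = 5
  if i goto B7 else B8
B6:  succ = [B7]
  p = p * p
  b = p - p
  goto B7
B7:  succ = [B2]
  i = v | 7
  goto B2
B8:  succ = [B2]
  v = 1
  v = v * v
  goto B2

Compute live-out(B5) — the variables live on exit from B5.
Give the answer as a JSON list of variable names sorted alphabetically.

Answer: ["i", "v"]

Analysis:
Per-block:
  B0: {b,i} / ∅
  B1: {i,k,p} / {i}
  B2: {v} / ∅
  B3: {p} / ∅
  B4: {i,k} / {i}
  B5: {i} / ∅
  B6: {b,p} / {p}
  B7: {i} / {v}
  B8: {v} / ∅

Live sets:
  B0 li=∅ lo={i}
  B1 li={i} lo=∅
  B2 li={i} lo={i,v}
  B3 li={i,v} lo={i,p,v}
  B4 li={i,p,v} lo={p,v}
  B5 li={v} lo={i,v}
  B6 li={p,v} lo={v}
  B7 li={v} lo={i}
  B8 li={i} lo={i}

live-out(B5) = ["i", "v"]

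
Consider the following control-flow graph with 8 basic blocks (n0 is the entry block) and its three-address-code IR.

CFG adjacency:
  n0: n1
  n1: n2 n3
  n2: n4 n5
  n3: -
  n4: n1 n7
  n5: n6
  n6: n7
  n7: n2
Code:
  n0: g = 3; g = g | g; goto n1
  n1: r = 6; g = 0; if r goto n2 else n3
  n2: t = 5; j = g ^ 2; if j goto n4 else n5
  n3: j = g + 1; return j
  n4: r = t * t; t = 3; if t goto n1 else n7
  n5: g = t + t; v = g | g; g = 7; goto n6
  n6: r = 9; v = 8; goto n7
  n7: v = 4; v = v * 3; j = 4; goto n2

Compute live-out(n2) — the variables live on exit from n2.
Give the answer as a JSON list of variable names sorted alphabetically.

Answer: ["g", "t"]

Analysis:
Per-block:
  n0 def {g} use ∅
  n1 def {g,r} use ∅
  n2 def {j,t} use {g}
  n3 def {j} use {g}
  n4 def {r,t} use {t}
  n5 def {g,v} use {t}
  n6 def {r,v} use ∅
  n7 def {j,v} use ∅

Liveness:
  live n0: ∅→∅
  live n1: ∅→{g}
  live n2: {g}→{g,t}
  live n3: {g}→∅
  live n4: {g,t}→{g}
  live n5: {t}→{g}
  live n6: {g}→{g}
  live n7: {g}→{g}

live-out(n2) = ["g", "t"]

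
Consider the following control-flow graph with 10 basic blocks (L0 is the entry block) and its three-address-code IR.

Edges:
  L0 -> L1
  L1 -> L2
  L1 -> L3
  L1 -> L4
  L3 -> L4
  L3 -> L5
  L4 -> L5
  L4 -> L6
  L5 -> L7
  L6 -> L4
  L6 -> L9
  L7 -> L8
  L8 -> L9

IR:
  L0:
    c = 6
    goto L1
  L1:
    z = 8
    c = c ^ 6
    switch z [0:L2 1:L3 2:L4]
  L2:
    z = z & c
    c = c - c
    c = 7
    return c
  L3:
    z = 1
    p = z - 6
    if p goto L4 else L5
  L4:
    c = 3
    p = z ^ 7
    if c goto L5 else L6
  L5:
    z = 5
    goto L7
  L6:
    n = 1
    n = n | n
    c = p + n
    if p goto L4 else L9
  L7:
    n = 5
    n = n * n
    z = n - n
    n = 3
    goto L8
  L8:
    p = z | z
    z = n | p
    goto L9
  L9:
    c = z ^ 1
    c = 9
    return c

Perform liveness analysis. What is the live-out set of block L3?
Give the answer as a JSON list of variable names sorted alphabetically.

Answer: ["z"]

Analysis:
def/use:
  L0 def {c} use ∅
  L1 def {c,z} use {c}
  L2 def {c,z} use {c,z}
  L3 def {p,z} use ∅
  L4 def {c,p} use {z}
  L5 def {z} use ∅
  L6 def {c,n} use {p}
  L7 def {n,z} use ∅
  L8 def {p,z} use {n,z}
  L9 def {c} use {z}

Backward fixpoint:
  live L0: ∅→{c}
  live L1: {c}→{c,z}
  live L2: {c,z}→∅
  live L3: ∅→{z}
  live L4: {z}→{p,z}
  live L5: ∅→∅
  live L6: {p,z}→{z}
  live L7: ∅→{n,z}
  live L8: {n,z}→{z}
  live L9: {z}→∅

live-out(L3) = ["z"]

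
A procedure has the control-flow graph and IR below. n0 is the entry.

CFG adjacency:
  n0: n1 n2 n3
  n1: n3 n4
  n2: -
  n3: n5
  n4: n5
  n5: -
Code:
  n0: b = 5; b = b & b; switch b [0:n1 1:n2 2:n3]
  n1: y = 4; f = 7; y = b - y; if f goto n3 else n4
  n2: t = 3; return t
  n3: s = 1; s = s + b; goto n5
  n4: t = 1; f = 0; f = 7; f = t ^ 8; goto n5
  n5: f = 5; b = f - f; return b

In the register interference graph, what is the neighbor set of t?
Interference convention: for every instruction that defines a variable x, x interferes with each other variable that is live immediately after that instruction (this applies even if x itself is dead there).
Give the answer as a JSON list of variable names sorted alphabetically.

Answer: ["f"]

Working:
def/use:
  n0 def {b} use ∅
  n1 def {f,y} use {b}
  n2 def {t} use ∅
  n3 def {s} use {b}
  n4 def {f,t} use ∅
  n5 def {b,f} use ∅

Backward fixpoint:
  live n0: ∅→{b}
  live n1: {b}→{b}
  live n2: ∅→∅
  live n3: {b}→∅
  live n4: ∅→∅
  live n5: ∅→∅

Conflict graph:
  b — {f,s,y}
  f — {b,t,y}
  s — {b}
  t — {f}
  y — {b,f}

N(t) = ["f"]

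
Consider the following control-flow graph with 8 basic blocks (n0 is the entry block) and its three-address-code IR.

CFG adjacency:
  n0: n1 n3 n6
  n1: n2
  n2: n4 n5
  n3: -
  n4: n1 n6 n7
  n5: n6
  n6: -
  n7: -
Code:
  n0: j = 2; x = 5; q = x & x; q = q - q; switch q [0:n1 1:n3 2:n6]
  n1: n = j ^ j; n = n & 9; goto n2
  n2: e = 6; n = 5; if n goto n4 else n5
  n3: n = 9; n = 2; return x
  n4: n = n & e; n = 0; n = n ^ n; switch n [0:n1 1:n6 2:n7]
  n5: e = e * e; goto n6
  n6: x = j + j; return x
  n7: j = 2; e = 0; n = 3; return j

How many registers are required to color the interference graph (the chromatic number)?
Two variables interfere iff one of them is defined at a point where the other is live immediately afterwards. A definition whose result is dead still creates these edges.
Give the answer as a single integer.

Answer: 3

Analysis:
Block summaries:
  n0: def={j,q,x} ue=∅
  n1: def={n} ue={j}
  n2: def={e,n} ue=∅
  n3: def={n} ue={x}
  n4: def={n} ue={e,n}
  n5: def={e} ue={e}
  n6: def={x} ue={j}
  n7: def={e,j,n} ue=∅

Live sets:
  n0 li=∅ lo={j,x}
  n1 li={j} lo={j}
  n2 li={j} lo={e,j,n}
  n3 li={x} lo=∅
  n4 li={e,j,n} lo={j}
  n5 li={e,j} lo={j}
  n6 li={j} lo=∅
  n7 li=∅ lo=∅

Conflict graph:
  e: {j,n}
  j: {e,n,q,x}
  n: {e,j,x}
  q: {j,x}
  x: {j,n,q}

Registers:
  lower bound: {e,j,n} mutually conflict ⇒ χ ≥ 3
  assign e→r2 j→r0 n→r1 q→r1 x→r2 — no edge inside a register ⇒ χ ≤ 3
  χ = 3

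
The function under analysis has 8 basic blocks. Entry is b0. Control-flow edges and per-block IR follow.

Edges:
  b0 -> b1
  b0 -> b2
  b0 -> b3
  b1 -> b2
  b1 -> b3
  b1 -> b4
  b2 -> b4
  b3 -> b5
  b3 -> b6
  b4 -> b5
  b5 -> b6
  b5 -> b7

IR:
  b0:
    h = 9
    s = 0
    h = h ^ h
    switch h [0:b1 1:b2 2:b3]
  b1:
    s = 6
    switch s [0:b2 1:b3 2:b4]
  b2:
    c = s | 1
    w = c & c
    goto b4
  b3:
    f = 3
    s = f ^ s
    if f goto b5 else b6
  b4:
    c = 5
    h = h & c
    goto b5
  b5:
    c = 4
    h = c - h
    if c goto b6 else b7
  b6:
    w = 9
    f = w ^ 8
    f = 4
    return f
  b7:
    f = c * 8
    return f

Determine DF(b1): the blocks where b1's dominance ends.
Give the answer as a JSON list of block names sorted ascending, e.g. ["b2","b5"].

Answer: ["b2", "b3", "b4"]

Working:
idom tree: b1←b0 b2←b0 b3←b0 b4←b0 b5←b0 b6←b0 b7←b5
Join-block Dom:
  b2: preds {b0,b1}: {b0} ∩ {b0,b1} = {b0}; idom=b0
  b3: preds {b0,b1}: {b0} ∩ {b0,b1} = {b0}; idom=b0
  b4: preds {b1,b2}: {b0,b1} ∩ {b0,b2} = {b0}; idom=b0
  b5: preds {b3,b4}: {b0,b3} ∩ {b0,b4} = {b0}; idom=b0
  b6: preds {b3,b5}: {b0,b3} ∩ {b0,b5} = {b0}; idom=b0

Frontier:
  join b2 pred b0: · stop@b0
  join b2 pred b1: b1 stop@b0
  join b3 pred b0: · stop@b0
  join b3 pred b1: b1 stop@b0
  join b4 pred b1: b1 stop@b0
  join b4 pred b2: b2 stop@b0
  join b5 pred b3: b3 stop@b0
  join b5 pred b4: b4 stop@b0
  join b6 pred b3: b3 stop@b0
  join b6 pred b5: b5 stop@b0
  DF(b0)=∅
  DF(b1)={b2,b3,b4}
  DF(b2)={b4}
  DF(b3)={b5,b6}
  DF(b4)={b5}
  DF(b5)={b6}
  DF(b6)=∅
  DF(b7)=∅

DF(b1) = ["b2", "b3", "b4"]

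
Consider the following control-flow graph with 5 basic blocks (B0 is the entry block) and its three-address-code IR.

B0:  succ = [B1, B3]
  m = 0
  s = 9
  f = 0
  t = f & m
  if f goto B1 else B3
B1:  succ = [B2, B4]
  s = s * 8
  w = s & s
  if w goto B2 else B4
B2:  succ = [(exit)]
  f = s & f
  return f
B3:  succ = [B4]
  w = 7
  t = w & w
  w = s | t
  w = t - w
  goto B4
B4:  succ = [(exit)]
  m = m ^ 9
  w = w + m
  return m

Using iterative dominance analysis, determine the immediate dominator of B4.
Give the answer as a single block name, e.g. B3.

Answer: B0

Working:
idom tree: B1←B0 B2←B1 B3←B0 B4←B0
Dom∩ at merges:
  B4: preds {B1,B3}: {B0,B1} ∩ {B0,B3} = {B0}; idom=B0

idom(B4) = B0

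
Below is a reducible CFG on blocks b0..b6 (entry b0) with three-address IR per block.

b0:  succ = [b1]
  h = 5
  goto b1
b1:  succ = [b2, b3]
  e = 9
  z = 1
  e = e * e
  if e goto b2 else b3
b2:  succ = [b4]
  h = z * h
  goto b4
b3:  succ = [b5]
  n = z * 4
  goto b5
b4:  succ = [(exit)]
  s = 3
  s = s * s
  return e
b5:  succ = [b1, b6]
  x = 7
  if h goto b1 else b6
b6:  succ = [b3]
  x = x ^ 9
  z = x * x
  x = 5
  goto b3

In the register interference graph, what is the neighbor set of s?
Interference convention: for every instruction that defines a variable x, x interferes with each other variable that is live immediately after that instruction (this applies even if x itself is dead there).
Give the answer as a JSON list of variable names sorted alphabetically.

Block summaries:
  b0: def={h} ue=∅
  b1: def={e,z} ue=∅
  b2: def={h} ue={h,z}
  b3: def={n} ue={z}
  b4: def={s} ue={e}
  b5: def={x} ue={h}
  b6: def={x,z} ue={x}

Liveness:
  live b0: ∅→{h}
  live b1: {h}→{e,h,z}
  live b2: {e,h,z}→{e}
  live b3: {h,z}→{h}
  live b4: {e}→∅
  live b5: {h}→{h,x}
  live b6: {h,x}→{h,z}

Conflict graph:
  e: {h,s,z}
  h: {e,n,x,z}
  n: {h}
  s: {e}
  x: {h,z}
  z: {e,h,x}

N(s) = ["e"]

Answer: ["e"]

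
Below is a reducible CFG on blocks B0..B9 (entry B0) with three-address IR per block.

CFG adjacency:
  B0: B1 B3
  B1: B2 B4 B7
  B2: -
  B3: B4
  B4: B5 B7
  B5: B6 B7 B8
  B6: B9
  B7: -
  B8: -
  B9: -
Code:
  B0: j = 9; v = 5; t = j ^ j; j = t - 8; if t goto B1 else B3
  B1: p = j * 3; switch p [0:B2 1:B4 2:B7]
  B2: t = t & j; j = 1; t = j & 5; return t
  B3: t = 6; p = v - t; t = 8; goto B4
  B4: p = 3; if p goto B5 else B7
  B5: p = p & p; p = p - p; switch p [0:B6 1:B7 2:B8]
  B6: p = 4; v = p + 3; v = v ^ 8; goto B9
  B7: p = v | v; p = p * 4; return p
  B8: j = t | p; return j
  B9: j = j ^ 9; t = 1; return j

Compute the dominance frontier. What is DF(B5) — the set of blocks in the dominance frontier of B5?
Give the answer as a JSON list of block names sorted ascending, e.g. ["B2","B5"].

Answer: ["B7"]

Derivation:
idom tree: B1←B0 B2←B1 B3←B0 B4←B0 B5←B4 B6←B5 B7←B0 B8←B5 B9←B6
Dom at joins:
  B4: preds {B1,B3}: {B0,B1} ∩ {B0,B3} = {B0}; idom=B0
  B7: preds {B1,B4,B5}: {B0,B1} ∩ {B0,B4} ∩ {B0,B4,B5} = {B0}; idom=B0

DF walk-up:
  B4←B1: walk B1 to B0
  B4←B3: walk B3 to B0
  B7←B1: walk B1 to B0
  B7←B4: walk B4 to B0
  B7←B5: walk B5→B4 to B0
  B0: DF=∅
  B1: DF={B4,B7}
  B2: DF=∅
  B3: DF={B4}
  B4: DF={B7}
  B5: DF={B7}
  B6: DF=∅
  B7: DF=∅
  B8: DF=∅
  B9: DF=∅

DF(B5) = ["B7"]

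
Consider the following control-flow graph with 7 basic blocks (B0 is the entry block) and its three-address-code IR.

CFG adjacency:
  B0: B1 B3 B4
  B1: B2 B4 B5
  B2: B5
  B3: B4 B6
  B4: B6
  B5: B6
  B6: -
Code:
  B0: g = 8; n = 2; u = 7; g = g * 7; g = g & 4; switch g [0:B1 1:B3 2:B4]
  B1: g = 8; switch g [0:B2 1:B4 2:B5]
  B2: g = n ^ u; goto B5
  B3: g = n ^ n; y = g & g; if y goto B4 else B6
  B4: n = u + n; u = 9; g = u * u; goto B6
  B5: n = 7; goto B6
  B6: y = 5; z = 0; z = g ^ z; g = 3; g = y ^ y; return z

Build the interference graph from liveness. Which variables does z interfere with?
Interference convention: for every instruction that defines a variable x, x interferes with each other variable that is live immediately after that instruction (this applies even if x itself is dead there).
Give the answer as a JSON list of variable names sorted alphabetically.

Answer: ["g", "y"]

Working:
Block summaries:
  B0 def {g,n,u} use ∅
  B1 def {g} use ∅
  B2 def {g} use {n,u}
  B3 def {g,y} use {n}
  B4 def {g,n,u} use {n,u}
  B5 def {n} use ∅
  B6 def {g,y,z} use {g}

Live sets:
  B0 li=∅ lo={n,u}
  B1 li={n,u} lo={g,n,u}
  B2 li={n,u} lo={g}
  B3 li={n,u} lo={g,n,u}
  B4 li={n,u} lo={g}
  B5 li={g} lo={g}
  B6 li={g} lo=∅

Interference:
  g: {n,u,y,z}
  n: {g,u,y}
  u: {g,n,y}
  y: {g,n,u,z}
  z: {g,y}

N(z) = ["g", "y"]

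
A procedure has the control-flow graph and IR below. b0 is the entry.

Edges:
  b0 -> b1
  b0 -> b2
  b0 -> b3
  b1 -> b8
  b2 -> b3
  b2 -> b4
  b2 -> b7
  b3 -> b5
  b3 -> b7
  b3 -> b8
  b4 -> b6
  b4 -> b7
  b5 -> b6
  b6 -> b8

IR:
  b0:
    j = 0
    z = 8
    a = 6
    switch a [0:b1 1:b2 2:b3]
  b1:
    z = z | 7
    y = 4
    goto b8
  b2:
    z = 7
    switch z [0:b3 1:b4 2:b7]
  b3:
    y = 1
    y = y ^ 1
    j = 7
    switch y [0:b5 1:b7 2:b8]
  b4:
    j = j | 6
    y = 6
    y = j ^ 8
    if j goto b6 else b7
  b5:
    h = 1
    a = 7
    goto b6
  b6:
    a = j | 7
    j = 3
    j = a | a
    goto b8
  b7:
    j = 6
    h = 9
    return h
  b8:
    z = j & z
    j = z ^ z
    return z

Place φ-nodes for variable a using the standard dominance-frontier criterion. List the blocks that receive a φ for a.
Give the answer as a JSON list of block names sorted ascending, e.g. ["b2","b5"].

Answer: ["b6", "b8"]

Analysis:
idom tree: b1←b0 b2←b0 b3←b0 b4←b2 b5←b3 b6←b0 b7←b0 b8←b0
Join-block Dom:
  b3: preds {b0,b2}: {b0} ∩ {b0,b2} = {b0}; idom=b0
  b6: preds {b4,b5}: {b0,b2,b4} ∩ {b0,b3,b5} = {b0}; idom=b0
  b7: preds {b2,b3,b4}: {b0,b2} ∩ {b0,b3} ∩ {b0,b2,b4} = {b0}; idom=b0
  b8: preds {b1,b3,b6}: {b0,b1} ∩ {b0,b3} ∩ {b0,b6} = {b0}; idom=b0

DF derivation:
  b3←b0: walk · to b0
  b3←b2: walk b2 to b0
  b6←b4: walk b4→b2 to b0
  b6←b5: walk b5→b3 to b0
  b7←b2: walk b2 to b0
  b7←b3: walk b3 to b0
  b7←b4: walk b4→b2 to b0
  b8←b1: walk b1 to b0
  b8←b3: walk b3 to b0
  b8←b6: walk b6 to b0
  DF(b0)=∅
  DF(b1)={b8}
  DF(b2)={b3,b6,b7}
  DF(b3)={b6,b7,b8}
  DF(b4)={b6,b7}
  DF(b5)={b6}
  DF(b6)={b8}
  DF(b7)=∅
  DF(b8)=∅

φ for a: defs {b0,b5,b6}
  DF⁺ = {b6,b8}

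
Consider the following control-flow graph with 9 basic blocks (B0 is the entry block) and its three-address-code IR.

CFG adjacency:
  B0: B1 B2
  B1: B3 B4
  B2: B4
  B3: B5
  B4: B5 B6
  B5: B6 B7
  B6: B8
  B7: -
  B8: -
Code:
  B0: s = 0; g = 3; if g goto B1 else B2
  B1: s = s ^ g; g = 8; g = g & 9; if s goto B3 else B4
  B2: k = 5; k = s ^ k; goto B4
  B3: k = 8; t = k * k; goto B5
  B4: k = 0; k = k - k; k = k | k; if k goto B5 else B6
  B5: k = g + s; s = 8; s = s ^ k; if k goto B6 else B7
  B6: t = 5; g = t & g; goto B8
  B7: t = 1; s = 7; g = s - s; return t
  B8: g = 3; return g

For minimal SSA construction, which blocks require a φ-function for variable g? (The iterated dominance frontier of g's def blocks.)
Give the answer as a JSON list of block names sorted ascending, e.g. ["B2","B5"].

Answer: ["B4", "B5", "B6"]

Working:
idom tree: B1←B0 B2←B0 B3←B1 B4←B0 B5←B0 B6←B0 B7←B5 B8←B6
Dom∩ at merges:
  B4: preds {B1,B2}: {B0,B1} ∩ {B0,B2} = {B0}; idom=B0
  B5: preds {B3,B4}: {B0,B1,B3} ∩ {B0,B4} = {B0}; idom=B0
  B6: preds {B4,B5}: {B0,B4} ∩ {B0,B5} = {B0}; idom=B0

DF derivation:
  join B4 pred B1: B1 stop@B0
  join B4 pred B2: B2 stop@B0
  join B5 pred B3: B3→B1 stop@B0
  join B5 pred B4: B4 stop@B0
  join B6 pred B4: B4 stop@B0
  join B6 pred B5: B5 stop@B0
  DF(B0)=∅
  DF(B1)={B4,B5}
  DF(B2)={B4}
  DF(B3)={B5}
  DF(B4)={B5,B6}
  DF(B5)={B6}
  DF(B6)=∅
  DF(B7)=∅
  DF(B8)=∅

φ for g: defs {B0,B1,B6,B7,B8}
  DF⁺ = {B4,B5,B6}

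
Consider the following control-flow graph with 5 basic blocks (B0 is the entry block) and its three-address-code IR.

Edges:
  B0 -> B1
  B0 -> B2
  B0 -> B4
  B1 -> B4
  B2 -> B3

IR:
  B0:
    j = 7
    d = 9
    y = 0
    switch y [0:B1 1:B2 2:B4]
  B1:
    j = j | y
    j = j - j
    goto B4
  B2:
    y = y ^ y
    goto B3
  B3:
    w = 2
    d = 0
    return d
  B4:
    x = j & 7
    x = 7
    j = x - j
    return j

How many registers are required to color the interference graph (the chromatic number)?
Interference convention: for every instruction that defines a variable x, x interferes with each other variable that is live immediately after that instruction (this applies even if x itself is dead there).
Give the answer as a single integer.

Answer: 2

Analysis:
def/use:
  B0 def {d,j,y} use ∅
  B1 def {j} use {j,y}
  B2 def {y} use {y}
  B3 def {d,w} use ∅
  B4 def {j,x} use {j}

Live sets:
  live B0: ∅→{j,y}
  live B1: {j,y}→{j}
  live B2: {y}→∅
  live B3: ∅→∅
  live B4: {j}→∅

Conflict graph:
  d↔{j}
  j↔{d,x,y}
  w↔∅
  x↔{j}
  y↔{j}

Chromatic number:
  {d,j} pairwise interfere (2-clique) ⇒ χ ≥ 2
  2-colouring: r0={j,w}  r1={d,x,y}
  χ = 2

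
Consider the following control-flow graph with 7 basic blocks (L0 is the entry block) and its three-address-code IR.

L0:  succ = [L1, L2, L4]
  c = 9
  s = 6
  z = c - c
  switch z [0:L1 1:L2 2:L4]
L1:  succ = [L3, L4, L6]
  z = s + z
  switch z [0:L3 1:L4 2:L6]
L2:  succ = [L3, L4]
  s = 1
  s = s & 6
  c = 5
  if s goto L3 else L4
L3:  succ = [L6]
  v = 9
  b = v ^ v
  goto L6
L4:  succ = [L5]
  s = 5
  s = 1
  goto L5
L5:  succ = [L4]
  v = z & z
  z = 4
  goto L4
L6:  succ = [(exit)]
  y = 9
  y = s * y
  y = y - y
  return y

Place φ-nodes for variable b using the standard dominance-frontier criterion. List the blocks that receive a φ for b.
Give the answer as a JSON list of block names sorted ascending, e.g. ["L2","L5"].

Answer: ["L6"]

Working:
idom tree: L1←L0 L2←L0 L3←L0 L4←L0 L5←L4 L6←L0
Dom at joins:
  L3: preds {L1,L2}: {L0,L1} ∩ {L0,L2} = {L0}; idom=L0
  L4: preds {L0,L1,L2,L5}: {L0} ∩ {L0,L1} ∩ {L0,L2} ∩ {L0,L4,L5} = {L0}; idom=L0
  L6: preds {L1,L3}: {L0,L1} ∩ {L0,L3} = {L0}; idom=L0

Frontier:
  join L3 pred L1: L1 stop@L0
  join L3 pred L2: L2 stop@L0
  join L4 pred L0: · stop@L0
  join L4 pred L1: L1 stop@L0
  join L4 pred L2: L2 stop@L0
  join L4 pred L5: L5→L4 stop@L0
  join L6 pred L1: L1 stop@L0
  join L6 pred L3: L3 stop@L0
  L0: DF=∅
  L1: DF={L3,L4,L6}
  L2: DF={L3,L4}
  L3: DF={L6}
  L4: DF={L4}
  L5: DF={L4}
  L6: DF=∅

φ for b: defs {L3}
  DF⁺ = {L6}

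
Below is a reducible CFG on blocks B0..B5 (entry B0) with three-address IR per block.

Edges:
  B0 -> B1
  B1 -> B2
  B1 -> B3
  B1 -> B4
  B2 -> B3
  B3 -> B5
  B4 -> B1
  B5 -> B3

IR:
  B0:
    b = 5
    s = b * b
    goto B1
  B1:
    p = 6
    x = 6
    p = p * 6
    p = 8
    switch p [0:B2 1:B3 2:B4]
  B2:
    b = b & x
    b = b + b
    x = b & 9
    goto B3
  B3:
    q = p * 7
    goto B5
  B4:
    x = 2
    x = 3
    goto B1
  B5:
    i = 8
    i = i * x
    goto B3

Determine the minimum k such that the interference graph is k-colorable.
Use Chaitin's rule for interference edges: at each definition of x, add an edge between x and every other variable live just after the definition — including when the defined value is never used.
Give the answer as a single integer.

Answer: 3

Analysis:
Block summaries:
  B0: def={b,s} ue=∅
  B1: def={p,x} ue=∅
  B2: def={b,x} ue={b,x}
  B3: def={q} ue={p}
  B4: def={x} ue=∅
  B5: def={i} ue={x}

Live sets:
  B0 li=∅ lo={b}
  B1 li={b} lo={b,p,x}
  B2 li={b,p,x} lo={p,x}
  B3 li={p,x} lo={p,x}
  B4 li={b} lo={b}
  B5 li={p,x} lo={p,x}

Interfere edges:
  b — {p,s,x}
  i — {p,x}
  p — {b,i,q,x}
  q — {p,x}
  s — {b}
  x — {b,i,p,q}

Colouring:
  lower bound: {b,p,x} mutually conflict ⇒ χ ≥ 3
  assign b→r2 i→r2 p→r0 q→r2 s→r0 x→r1 — no edge inside a register ⇒ χ ≤ 3
  χ = 3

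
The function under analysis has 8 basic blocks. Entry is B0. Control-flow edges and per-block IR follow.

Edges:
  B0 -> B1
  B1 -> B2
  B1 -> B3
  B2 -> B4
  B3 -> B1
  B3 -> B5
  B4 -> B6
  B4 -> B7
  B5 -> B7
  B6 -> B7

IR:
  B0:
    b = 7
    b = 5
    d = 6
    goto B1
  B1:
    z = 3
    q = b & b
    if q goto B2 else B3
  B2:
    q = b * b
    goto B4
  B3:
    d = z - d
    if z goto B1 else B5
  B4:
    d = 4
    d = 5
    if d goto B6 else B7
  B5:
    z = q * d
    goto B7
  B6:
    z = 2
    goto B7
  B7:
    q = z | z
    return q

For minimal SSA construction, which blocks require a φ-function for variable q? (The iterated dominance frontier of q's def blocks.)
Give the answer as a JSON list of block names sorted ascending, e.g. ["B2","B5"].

idom tree: B1←B0 B2←B1 B3←B1 B4←B2 B5←B3 B6←B4 B7←B1
Dom at joins:
  B1: preds {B0,B3}: {B0} ∩ {B0,B1,B3} = {B0}; idom=B0
  B7: preds {B4,B5,B6}: {B0,B1,B2,B4} ∩ {B0,B1,B3,B5} ∩ {B0,B1,B2,B4,B6} = {B0,B1}; idom=B1

DF walk-up:
  B1←B0: walk · to B0
  B1←B3: walk B3→B1 to B0
  B7←B4: walk B4→B2 to B1
  B7←B5: walk B5→B3 to B1
  B7←B6: walk B6→B4→B2 to B1
  DF(B0)=∅
  DF(B1)={B1}
  DF(B2)={B7}
  DF(B3)={B1,B7}
  DF(B4)={B7}
  DF(B5)={B7}
  DF(B6)={B7}
  DF(B7)=∅

φ for q: defs {B1,B2,B7}
  DF⁺ = {B1,B7}

Answer: ["B1", "B7"]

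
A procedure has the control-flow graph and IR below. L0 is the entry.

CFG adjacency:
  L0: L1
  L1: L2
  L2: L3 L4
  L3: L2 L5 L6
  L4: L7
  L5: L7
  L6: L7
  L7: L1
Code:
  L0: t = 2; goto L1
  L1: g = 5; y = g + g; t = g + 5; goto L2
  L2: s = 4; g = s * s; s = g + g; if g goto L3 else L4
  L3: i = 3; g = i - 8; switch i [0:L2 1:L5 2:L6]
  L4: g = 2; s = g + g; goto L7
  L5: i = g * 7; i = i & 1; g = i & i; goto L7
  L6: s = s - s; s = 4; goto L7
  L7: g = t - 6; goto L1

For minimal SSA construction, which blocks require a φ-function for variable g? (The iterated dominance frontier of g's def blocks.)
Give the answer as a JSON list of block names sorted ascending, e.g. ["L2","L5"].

Answer: ["L1", "L2", "L7"]

Working:
idom tree: L1←L0 L2←L1 L3←L2 L4←L2 L5←L3 L6←L3 L7←L2
Dom at joins:
  L1: preds {L0,L7}: {L0} ∩ {L0,L1,L2,L7} = {L0}; idom=L0
  L2: preds {L1,L3}: {L0,L1} ∩ {L0,L1,L2,L3} = {L0,L1}; idom=L1
  L7: preds {L4,L5,L6}: {L0,L1,L2,L4} ∩ {L0,L1,L2,L3,L5} ∩ {L0,L1,L2,L3,L6} = {L0,L1,L2}; idom=L2

Frontier:
  join L1 pred L0: · stop@L0
  join L1 pred L7: L7→L2→L1 stop@L0
  join L2 pred L1: · stop@L1
  join L2 pred L3: L3→L2 stop@L1
  join L7 pred L4: L4 stop@L2
  join L7 pred L5: L5→L3 stop@L2
  join L7 pred L6: L6→L3 stop@L2
  L0 → ∅
  L1 → {L1}
  L2 → {L1,L2}
  L3 → {L2,L7}
  L4 → {L7}
  L5 → {L7}
  L6 → {L7}
  L7 → {L1}

φ for g: defs {L1,L2,L3,L4,L5,L7}
  DF⁺ = {L1,L2,L7}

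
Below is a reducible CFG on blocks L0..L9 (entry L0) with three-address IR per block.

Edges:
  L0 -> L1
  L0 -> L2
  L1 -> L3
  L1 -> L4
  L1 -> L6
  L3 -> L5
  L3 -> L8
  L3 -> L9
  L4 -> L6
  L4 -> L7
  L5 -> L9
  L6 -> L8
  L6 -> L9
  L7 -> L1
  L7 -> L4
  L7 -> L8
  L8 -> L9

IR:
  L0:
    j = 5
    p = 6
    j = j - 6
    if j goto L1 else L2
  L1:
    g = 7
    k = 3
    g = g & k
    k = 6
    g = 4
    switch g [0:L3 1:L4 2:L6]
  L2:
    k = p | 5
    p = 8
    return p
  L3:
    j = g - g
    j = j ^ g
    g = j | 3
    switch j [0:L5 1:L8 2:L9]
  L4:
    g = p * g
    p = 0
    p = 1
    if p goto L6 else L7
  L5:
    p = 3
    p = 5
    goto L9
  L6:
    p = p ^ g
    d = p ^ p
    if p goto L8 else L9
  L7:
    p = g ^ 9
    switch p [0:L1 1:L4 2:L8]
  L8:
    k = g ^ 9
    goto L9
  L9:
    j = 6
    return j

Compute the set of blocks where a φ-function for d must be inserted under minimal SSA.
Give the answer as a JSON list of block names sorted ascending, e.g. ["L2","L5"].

Answer: ["L8", "L9"]

Derivation:
idom tree: L1←L0 L2←L0 L3←L1 L4←L1 L5←L3 L6←L1 L7←L4 L8←L1 L9←L1
Dom at joins:
  L1: preds {L0,L7}: {L0} ∩ {L0,L1,L4,L7} = {L0}; idom=L0
  L4: preds {L1,L7}: {L0,L1} ∩ {L0,L1,L4,L7} = {L0,L1}; idom=L1
  L6: preds {L1,L4}: {L0,L1} ∩ {L0,L1,L4} = {L0,L1}; idom=L1
  L8: preds {L3,L6,L7}: {L0,L1,L3} ∩ {L0,L1,L6} ∩ {L0,L1,L4,L7} = {L0,L1}; idom=L1
  L9: preds {L3,L5,L6,L8}: {L0,L1,L3} ∩ {L0,L1,L3,L5} ∩ {L0,L1,L6} ∩ {L0,L1,L8} = {L0,L1}; idom=L1

DF derivation:
  L1←L0: walk · to L0
  L1←L7: walk L7→L4→L1 to L0
  L4←L1: walk · to L1
  L4←L7: walk L7→L4 to L1
  L6←L1: walk · to L1
  L6←L4: walk L4 to L1
  L8←L3: walk L3 to L1
  L8←L6: walk L6 to L1
  L8←L7: walk L7→L4 to L1
  L9←L3: walk L3 to L1
  L9←L5: walk L5→L3 to L1
  L9←L6: walk L6 to L1
  L9←L8: walk L8 to L1
  L0: DF=∅
  L1: DF={L1}
  L2: DF=∅
  L3: DF={L8,L9}
  L4: DF={L1,L4,L6,L8}
  L5: DF={L9}
  L6: DF={L8,L9}
  L7: DF={L1,L4,L8}
  L8: DF={L9}
  L9: DF=∅

φ for d: defs {L6}
  DF⁺ = {L8,L9}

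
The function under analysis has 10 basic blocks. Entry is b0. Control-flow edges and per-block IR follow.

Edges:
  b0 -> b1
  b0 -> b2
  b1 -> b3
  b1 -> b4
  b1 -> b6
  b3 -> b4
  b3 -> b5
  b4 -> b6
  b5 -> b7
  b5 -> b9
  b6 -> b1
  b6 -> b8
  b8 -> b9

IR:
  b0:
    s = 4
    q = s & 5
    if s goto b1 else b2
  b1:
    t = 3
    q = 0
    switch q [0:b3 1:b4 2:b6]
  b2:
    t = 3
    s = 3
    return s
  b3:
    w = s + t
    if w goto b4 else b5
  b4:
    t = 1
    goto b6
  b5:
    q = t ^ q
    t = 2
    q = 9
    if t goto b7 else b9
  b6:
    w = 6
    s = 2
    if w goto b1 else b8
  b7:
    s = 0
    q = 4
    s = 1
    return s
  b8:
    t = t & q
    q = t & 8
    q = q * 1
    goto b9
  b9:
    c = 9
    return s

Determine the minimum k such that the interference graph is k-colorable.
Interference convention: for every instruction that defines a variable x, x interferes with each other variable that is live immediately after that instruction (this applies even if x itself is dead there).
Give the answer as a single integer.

def/use:
  b0: {q,s} / ∅
  b1: {q,t} / ∅
  b2: {s,t} / ∅
  b3: {w} / {s,t}
  b4: {t} / ∅
  b5: {q,t} / {q,t}
  b6: {s,w} / ∅
  b7: {q,s} / ∅
  b8: {q,t} / {q,t}
  b9: {c} / {s}

Live sets:
  b0: in=∅ out={s}
  b1: in={s} out={q,s,t}
  b2: in=∅ out=∅
  b3: in={q,s,t} out={q,s,t}
  b4: in={q} out={q,t}
  b5: in={q,s,t} out={s}
  b6: in={q,t} out={q,s,t}
  b7: in=∅ out=∅
  b8: in={q,s,t} out={s}
  b9: in={s} out=∅

Interfere edges:
  c: {s}
  q: {s,t,w}
  s: {c,q,t,w}
  t: {q,s,w}
  w: {q,s,t}

Colouring:
  lower bound: {q,s,t,w} mutually conflict ⇒ χ ≥ 4
  assign c→R1 q→R1 s→R0 t→R2 w→R3 — no edge inside a register ⇒ χ ≤ 4
  χ = 4

Answer: 4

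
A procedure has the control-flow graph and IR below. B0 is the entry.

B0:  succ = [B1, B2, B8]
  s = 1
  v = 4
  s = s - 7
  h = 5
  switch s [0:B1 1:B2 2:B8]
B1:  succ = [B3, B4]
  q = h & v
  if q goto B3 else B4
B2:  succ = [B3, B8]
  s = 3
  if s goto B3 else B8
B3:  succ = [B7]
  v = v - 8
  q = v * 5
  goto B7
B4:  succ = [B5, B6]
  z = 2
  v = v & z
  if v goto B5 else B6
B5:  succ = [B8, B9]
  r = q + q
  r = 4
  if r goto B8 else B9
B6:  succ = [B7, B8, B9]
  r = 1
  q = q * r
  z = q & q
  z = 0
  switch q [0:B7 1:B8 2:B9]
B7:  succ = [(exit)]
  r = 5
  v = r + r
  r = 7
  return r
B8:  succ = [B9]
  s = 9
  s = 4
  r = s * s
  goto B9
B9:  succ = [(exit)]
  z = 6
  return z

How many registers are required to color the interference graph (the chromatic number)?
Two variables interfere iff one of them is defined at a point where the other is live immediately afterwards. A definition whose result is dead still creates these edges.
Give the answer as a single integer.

Answer: 3

Working:
Block summaries:
  B0 def {h,s,v} use ∅
  B1 def {q} use {h,v}
  B2 def {s} use ∅
  B3 def {q,v} use {v}
  B4 def {v,z} use {v}
  B5 def {r} use {q}
  B6 def {q,r,z} use {q}
  B7 def {r,v} use ∅
  B8 def {r,s} use ∅
  B9 def {z} use ∅

Liveness:
  live B0: ∅→{h,v}
  live B1: {h,v}→{q,v}
  live B2: {v}→{v}
  live B3: {v}→∅
  live B4: {q,v}→{q}
  live B5: {q}→∅
  live B6: {q}→∅
  live B7: ∅→∅
  live B8: ∅→∅
  live B9: ∅→∅

Conflict graph:
  h: {s,v}
  q: {r,v,z}
  r: {q}
  s: {h,v}
  v: {h,q,s,z}
  z: {q,v}

Chromatic number:
  lower bound: {h,s,v} mutually conflict ⇒ χ ≥ 3
  3-colouring: r0={r,v}  r1={h,q}  r2={s,z}
  χ = 3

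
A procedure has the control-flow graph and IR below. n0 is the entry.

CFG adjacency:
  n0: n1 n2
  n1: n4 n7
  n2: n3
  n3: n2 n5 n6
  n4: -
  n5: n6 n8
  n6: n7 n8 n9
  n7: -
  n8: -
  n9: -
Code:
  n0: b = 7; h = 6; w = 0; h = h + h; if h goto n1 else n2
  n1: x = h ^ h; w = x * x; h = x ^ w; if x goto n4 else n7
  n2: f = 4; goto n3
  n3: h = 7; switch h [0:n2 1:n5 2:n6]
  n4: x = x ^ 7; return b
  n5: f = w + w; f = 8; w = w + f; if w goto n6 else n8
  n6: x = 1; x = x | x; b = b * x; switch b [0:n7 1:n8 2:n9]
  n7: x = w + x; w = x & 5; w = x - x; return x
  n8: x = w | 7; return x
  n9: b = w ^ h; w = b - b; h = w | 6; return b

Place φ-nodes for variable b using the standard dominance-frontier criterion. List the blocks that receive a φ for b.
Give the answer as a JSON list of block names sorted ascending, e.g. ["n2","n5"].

idom tree: n1←n0 n2←n0 n3←n2 n4←n1 n5←n3 n6←n3 n7←n0 n8←n3 n9←n6
Dom at joins:
  n2: preds {n0,n3}: {n0} ∩ {n0,n2,n3} = {n0}; idom=n0
  n6: preds {n3,n5}: {n0,n2,n3} ∩ {n0,n2,n3,n5} = {n0,n2,n3}; idom=n3
  n7: preds {n1,n6}: {n0,n1} ∩ {n0,n2,n3,n6} = {n0}; idom=n0
  n8: preds {n5,n6}: {n0,n2,n3,n5} ∩ {n0,n2,n3,n6} = {n0,n2,n3}; idom=n3

DF derivation:
  join n2 pred n0: · stop@n0
  join n2 pred n3: n3→n2 stop@n0
  join n6 pred n3: · stop@n3
  join n6 pred n5: n5 stop@n3
  join n7 pred n1: n1 stop@n0
  join n7 pred n6: n6→n3→n2 stop@n0
  join n8 pred n5: n5 stop@n3
  join n8 pred n6: n6 stop@n3
  n0 → ∅
  n1 → {n7}
  n2 → {n2,n7}
  n3 → {n2,n7}
  n4 → ∅
  n5 → {n6,n8}
  n6 → {n7,n8}
  n7 → ∅
  n8 → ∅
  n9 → ∅

φ for b: defs {n0,n6,n9}
  DF⁺ = {n7,n8}

Answer: ["n7", "n8"]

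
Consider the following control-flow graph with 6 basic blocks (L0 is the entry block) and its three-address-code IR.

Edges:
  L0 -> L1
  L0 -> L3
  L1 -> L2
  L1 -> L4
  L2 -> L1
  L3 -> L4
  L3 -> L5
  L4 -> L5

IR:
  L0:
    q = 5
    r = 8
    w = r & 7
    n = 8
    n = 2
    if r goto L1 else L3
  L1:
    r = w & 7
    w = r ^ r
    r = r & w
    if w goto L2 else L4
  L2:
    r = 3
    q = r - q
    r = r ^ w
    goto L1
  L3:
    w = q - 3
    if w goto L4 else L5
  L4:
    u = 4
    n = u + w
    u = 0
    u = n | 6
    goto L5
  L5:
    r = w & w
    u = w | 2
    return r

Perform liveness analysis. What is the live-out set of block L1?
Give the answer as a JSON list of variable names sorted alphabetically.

Answer: ["q", "w"]

Working:
Block summaries:
  L0 def {n,q,r,w} use ∅
  L1 def {r,w} use {w}
  L2 def {q,r} use {q,w}
  L3 def {w} use {q}
  L4 def {n,u} use {w}
  L5 def {r,u} use {w}

Liveness:
  live L0: ∅→{q,w}
  live L1: {q,w}→{q,w}
  live L2: {q,w}→{q,w}
  live L3: {q}→{w}
  live L4: {w}→{w}
  live L5: {w}→∅

live-out(L1) = ["q", "w"]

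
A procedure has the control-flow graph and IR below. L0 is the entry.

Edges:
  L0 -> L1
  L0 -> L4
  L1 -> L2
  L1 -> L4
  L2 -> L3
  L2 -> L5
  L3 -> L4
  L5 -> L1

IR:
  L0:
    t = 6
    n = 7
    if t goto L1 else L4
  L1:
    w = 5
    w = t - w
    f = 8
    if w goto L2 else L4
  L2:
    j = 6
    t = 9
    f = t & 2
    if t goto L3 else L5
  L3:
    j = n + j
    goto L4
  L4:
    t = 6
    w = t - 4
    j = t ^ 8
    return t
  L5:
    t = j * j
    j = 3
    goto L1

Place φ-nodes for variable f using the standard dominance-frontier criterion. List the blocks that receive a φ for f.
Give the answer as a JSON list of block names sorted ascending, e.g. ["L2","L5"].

Answer: ["L1", "L4"]

Working:
idom tree: L1←L0 L2←L1 L3←L2 L4←L0 L5←L2
Join-block Dom:
  L1: preds {L0,L5}: {L0} ∩ {L0,L1,L2,L5} = {L0}; idom=L0
  L4: preds {L0,L1,L3}: {L0} ∩ {L0,L1} ∩ {L0,L1,L2,L3} = {L0}; idom=L0

DF walk-up:
  join L1 pred L0: · stop@L0
  join L1 pred L5: L5→L2→L1 stop@L0
  join L4 pred L0: · stop@L0
  join L4 pred L1: L1 stop@L0
  join L4 pred L3: L3→L2→L1 stop@L0
  L0 → ∅
  L1 → {L1,L4}
  L2 → {L1,L4}
  L3 → {L4}
  L4 → ∅
  L5 → {L1}

φ for f: defs {L1,L2}
  DF⁺ = {L1,L4}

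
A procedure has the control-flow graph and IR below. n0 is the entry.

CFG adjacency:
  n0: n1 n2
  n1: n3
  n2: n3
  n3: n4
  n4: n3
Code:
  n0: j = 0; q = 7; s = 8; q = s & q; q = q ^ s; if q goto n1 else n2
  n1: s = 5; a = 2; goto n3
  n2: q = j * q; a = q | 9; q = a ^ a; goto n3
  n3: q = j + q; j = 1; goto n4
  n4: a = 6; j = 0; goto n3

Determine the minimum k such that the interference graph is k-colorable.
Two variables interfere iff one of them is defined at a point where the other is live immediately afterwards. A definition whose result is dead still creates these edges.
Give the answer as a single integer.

Answer: 3

Derivation:
def/use:
  n0: def={j,q,s} ue=∅
  n1: def={a,s} ue=∅
  n2: def={a,q} ue={j,q}
  n3: def={j,q} ue={j,q}
  n4: def={a,j} ue=∅

Live sets:
  n0: in=∅ out={j,q}
  n1: in={j,q} out={j,q}
  n2: in={j,q} out={j,q}
  n3: in={j,q} out={q}
  n4: in={q} out={j,q}

Interference:
  a: {j,q}
  j: {a,q,s}
  q: {a,j,s}
  s: {j,q}

Colouring:
  lower bound: {a,j,q} mutually conflict ⇒ χ ≥ 3
  assign a→c2 j→c0 q→c1 s→c2 — no edge inside a register ⇒ χ ≤ 3
  χ = 3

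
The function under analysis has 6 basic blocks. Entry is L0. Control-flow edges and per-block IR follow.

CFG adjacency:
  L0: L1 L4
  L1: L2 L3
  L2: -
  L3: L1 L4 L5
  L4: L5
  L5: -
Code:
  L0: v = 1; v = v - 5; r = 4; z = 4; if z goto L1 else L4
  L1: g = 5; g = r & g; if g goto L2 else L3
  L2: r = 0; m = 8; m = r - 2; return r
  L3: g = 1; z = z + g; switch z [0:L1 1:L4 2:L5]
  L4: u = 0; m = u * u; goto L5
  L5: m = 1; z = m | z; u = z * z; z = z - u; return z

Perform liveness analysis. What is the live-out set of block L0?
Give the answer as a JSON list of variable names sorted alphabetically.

Block summaries:
  L0: {r,v,z} / ∅
  L1: {g} / {r}
  L2: {m,r} / ∅
  L3: {g,z} / {z}
  L4: {m,u} / ∅
  L5: {m,u,z} / {z}

Liveness:
  L0 li=∅ lo={r,z}
  L1 li={r,z} lo={r,z}
  L2 li=∅ lo=∅
  L3 li={r,z} lo={r,z}
  L4 li={z} lo={z}
  L5 li={z} lo=∅

live-out(L0) = ["r", "z"]

Answer: ["r", "z"]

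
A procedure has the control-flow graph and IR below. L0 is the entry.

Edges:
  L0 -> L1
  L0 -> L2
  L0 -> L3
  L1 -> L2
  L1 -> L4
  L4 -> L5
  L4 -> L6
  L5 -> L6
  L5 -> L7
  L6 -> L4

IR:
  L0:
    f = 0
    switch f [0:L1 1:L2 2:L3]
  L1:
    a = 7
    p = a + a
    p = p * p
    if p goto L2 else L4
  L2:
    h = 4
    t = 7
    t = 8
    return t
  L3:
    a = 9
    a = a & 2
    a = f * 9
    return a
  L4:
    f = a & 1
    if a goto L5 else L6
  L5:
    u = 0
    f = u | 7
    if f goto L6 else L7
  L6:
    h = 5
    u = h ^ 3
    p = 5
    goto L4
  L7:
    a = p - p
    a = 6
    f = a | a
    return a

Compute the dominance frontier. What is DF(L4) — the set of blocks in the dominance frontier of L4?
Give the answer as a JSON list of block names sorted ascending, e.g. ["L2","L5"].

Answer: ["L4"]

Analysis:
idom tree: L1←L0 L2←L0 L3←L0 L4←L1 L5←L4 L6←L4 L7←L5
Dom at joins:
  L2: preds {L0,L1}: {L0} ∩ {L0,L1} = {L0}; idom=L0
  L4: preds {L1,L6}: {L0,L1} ∩ {L0,L1,L4,L6} = {L0,L1}; idom=L1
  L6: preds {L4,L5}: {L0,L1,L4} ∩ {L0,L1,L4,L5} = {L0,L1,L4}; idom=L4

DF derivation:
  join L2 pred L0: · stop@L0
  join L2 pred L1: L1 stop@L0
  join L4 pred L1: · stop@L1
  join L4 pred L6: L6→L4 stop@L1
  join L6 pred L4: · stop@L4
  join L6 pred L5: L5 stop@L4
  DF(L0)=∅
  DF(L1)={L2}
  DF(L2)=∅
  DF(L3)=∅
  DF(L4)={L4}
  DF(L5)={L6}
  DF(L6)={L4}
  DF(L7)=∅

DF(L4) = ["L4"]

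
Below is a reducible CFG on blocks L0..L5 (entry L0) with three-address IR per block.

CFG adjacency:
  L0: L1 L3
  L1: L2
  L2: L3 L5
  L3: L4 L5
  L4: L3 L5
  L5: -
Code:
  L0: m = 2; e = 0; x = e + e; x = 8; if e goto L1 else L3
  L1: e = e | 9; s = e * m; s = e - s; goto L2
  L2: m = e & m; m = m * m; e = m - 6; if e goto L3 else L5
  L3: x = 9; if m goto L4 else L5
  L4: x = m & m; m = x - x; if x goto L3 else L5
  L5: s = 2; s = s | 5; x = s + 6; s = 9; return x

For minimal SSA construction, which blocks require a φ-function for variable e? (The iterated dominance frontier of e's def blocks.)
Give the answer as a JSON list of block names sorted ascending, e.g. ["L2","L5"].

idom tree: L1←L0 L2←L1 L3←L0 L4←L3 L5←L0
Dom∩ at merges:
  L3: preds {L0,L2,L4}: {L0} ∩ {L0,L1,L2} ∩ {L0,L3,L4} = {L0}; idom=L0
  L5: preds {L2,L3,L4}: {L0,L1,L2} ∩ {L0,L3} ∩ {L0,L3,L4} = {L0}; idom=L0

DF walk-up:
  L3←L0: walk · to L0
  L3←L2: walk L2→L1 to L0
  L3←L4: walk L4→L3 to L0
  L5←L2: walk L2→L1 to L0
  L5←L3: walk L3 to L0
  L5←L4: walk L4→L3 to L0
  L0: DF=∅
  L1: DF={L3,L5}
  L2: DF={L3,L5}
  L3: DF={L3,L5}
  L4: DF={L3,L5}
  L5: DF=∅

φ for e: defs {L0,L1,L2}
  DF⁺ = {L3,L5}

Answer: ["L3", "L5"]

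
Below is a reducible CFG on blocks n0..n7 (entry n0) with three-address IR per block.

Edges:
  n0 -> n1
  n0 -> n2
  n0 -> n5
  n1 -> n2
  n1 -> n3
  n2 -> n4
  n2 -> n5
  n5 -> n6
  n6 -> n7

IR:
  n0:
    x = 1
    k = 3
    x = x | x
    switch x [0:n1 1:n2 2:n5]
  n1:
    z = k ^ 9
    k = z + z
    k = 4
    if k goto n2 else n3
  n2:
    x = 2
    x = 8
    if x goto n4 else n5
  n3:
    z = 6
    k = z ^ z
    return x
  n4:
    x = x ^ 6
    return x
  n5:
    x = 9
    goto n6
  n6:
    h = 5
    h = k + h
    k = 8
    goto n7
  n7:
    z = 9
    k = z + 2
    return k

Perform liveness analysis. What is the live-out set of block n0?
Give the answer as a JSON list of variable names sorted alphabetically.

def/use:
  n0: {k,x} / ∅
  n1: {k,z} / {k}
  n2: {x} / ∅
  n3: {k,z} / {x}
  n4: {x} / {x}
  n5: {x} / ∅
  n6: {h,k} / {k}
  n7: {k,z} / ∅

Backward fixpoint:
  n0 li=∅ lo={k,x}
  n1 li={k,x} lo={k,x}
  n2 li={k} lo={k,x}
  n3 li={x} lo=∅
  n4 li={x} lo=∅
  n5 li={k} lo={k}
  n6 li={k} lo=∅
  n7 li=∅ lo=∅

live-out(n0) = ["k", "x"]

Answer: ["k", "x"]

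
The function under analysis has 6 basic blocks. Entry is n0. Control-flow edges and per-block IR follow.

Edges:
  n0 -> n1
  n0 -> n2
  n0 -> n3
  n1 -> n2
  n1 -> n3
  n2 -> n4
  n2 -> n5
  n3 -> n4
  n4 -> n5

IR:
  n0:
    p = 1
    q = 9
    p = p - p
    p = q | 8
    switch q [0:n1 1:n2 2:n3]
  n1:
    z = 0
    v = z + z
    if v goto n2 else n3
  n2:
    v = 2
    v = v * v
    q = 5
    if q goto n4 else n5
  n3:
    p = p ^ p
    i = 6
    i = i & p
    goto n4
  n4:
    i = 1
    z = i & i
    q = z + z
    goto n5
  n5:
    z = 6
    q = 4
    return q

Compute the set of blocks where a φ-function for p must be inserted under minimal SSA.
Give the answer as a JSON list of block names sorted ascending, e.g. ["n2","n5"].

Answer: ["n4", "n5"]

Working:
idom tree: n1←n0 n2←n0 n3←n0 n4←n0 n5←n0
Dom∩ at merges:
  n2: preds {n0,n1}: {n0} ∩ {n0,n1} = {n0}; idom=n0
  n3: preds {n0,n1}: {n0} ∩ {n0,n1} = {n0}; idom=n0
  n4: preds {n2,n3}: {n0,n2} ∩ {n0,n3} = {n0}; idom=n0
  n5: preds {n2,n4}: {n0,n2} ∩ {n0,n4} = {n0}; idom=n0

DF walk-up:
  join n2 pred n0: · stop@n0
  join n2 pred n1: n1 stop@n0
  join n3 pred n0: · stop@n0
  join n3 pred n1: n1 stop@n0
  join n4 pred n2: n2 stop@n0
  join n4 pred n3: n3 stop@n0
  join n5 pred n2: n2 stop@n0
  join n5 pred n4: n4 stop@n0
  DF(n0)=∅
  DF(n1)={n2,n3}
  DF(n2)={n4,n5}
  DF(n3)={n4}
  DF(n4)={n5}
  DF(n5)=∅

φ for p: defs {n0,n3}
  DF⁺ = {n4,n5}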